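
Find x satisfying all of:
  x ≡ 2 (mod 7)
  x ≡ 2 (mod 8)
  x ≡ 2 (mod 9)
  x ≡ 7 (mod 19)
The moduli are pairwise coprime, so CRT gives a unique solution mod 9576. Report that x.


Product of moduli M = 7 · 8 · 9 · 19 = 9576.
Merge one congruence at a time:
  Start: x ≡ 2 (mod 7).
  Combine with x ≡ 2 (mod 8); new modulus lcm = 56.
    Write x = 2 + 7·t and substitute into x ≡ 2 (mod 8): 7·t ≡ 2 − 2 = 0 (mod 8).
    The inverse of 7 mod 8 is 7 (since 7·7 = 49 = 6·8 + 1), so t ≡ 7·0 = 0 ≡ 0 (mod 8).
    Then x = 2 + 7·0 = 2, valid modulo lcm(7, 8) = 56: x ≡ 2 (mod 56).
  Combine with x ≡ 2 (mod 9); new modulus lcm = 504.
    Write x = 2 + 56·t and substitute into x ≡ 2 (mod 9): 56·t ≡ 2 − 2 = 0 (mod 9).
    Reduce coefficients mod 9: 2·t ≡ 0 (mod 9).
    The inverse of 2 mod 9 is 5 (since 2·5 = 10 = 1·9 + 1), so t ≡ 5·0 = 0 ≡ 0 (mod 9).
    Then x = 2 + 56·0 = 2, valid modulo lcm(56, 9) = 504: x ≡ 2 (mod 504).
  Combine with x ≡ 7 (mod 19); new modulus lcm = 9576.
    Write x = 2 + 504·t and substitute into x ≡ 7 (mod 19): 504·t ≡ 7 − 2 = 5 (mod 19).
    Reduce coefficients mod 19: 10·t ≡ 5 (mod 19).
    The inverse of 10 mod 19 is 2 (since 10·2 = 20 = 1·19 + 1), so t ≡ 2·5 = 10 ≡ 10 (mod 19).
    Then x = 2 + 504·10 = 5042, valid modulo lcm(504, 19) = 9576: x ≡ 5042 (mod 9576).
Verify against each original: 5042 mod 7 = 2, 5042 mod 8 = 2, 5042 mod 9 = 2, 5042 mod 19 = 7.

x ≡ 5042 (mod 9576).


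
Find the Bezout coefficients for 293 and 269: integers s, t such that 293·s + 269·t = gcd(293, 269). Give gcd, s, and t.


Euclidean algorithm on (293, 269) — divide until remainder is 0:
  293 = 1 · 269 + 24
  269 = 11 · 24 + 5
  24 = 4 · 5 + 4
  5 = 1 · 4 + 1
  4 = 4 · 1 + 0
gcd(293, 269) = 1.
Track Bezout coefficients alongside the remainders: start with r₀ = 293 = a·1 + b·0 (s = 1, t = 0) and r₁ = 269 = a·0 + b·1 (s = 0, t = 1); each new remainder r_{k+1} = r_{k-1} − q_k·r_k inherits s_{k+1} = s_{k-1} − q_k·s_k, t_{k+1} = t_{k-1} − q_k·t_k, so r_k = a·s_k + b·t_k at every step:
  q = 1: r = 24, s = 1 − 1·0 = 1, t = 0 − 1·1 = -1  (check: 293·1 + 269·(-1) = 24)
  q = 11: r = 5, s = 0 − 11·1 = -11, t = 1 − 11·(-1) = 12  (check: 293·(-11) + 269·12 = 5)
  q = 4: r = 4, s = 1 − 4·(-11) = 45, t = -1 − 4·12 = -49  (check: 293·45 + 269·(-49) = 4)
  q = 1: r = 1, s = -11 − 1·45 = -56, t = 12 − 1·(-49) = 61  (check: 293·(-56) + 269·61 = 1)
The row with r = 1 (the gcd) gives the Bezout coefficients s = -56, t = 61.
Result: 293 · (-56) + 269 · (61) = 1.

gcd(293, 269) = 1; s = -56, t = 61 (check: 293·(-56) + 269·61 = 1).


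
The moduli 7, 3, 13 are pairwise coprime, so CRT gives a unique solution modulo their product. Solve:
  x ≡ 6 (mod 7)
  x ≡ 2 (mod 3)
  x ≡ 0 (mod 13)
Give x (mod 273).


Moduli 7, 3, 13 are pairwise coprime; by CRT there is a unique solution modulo M = 7 · 3 · 13 = 273.
Solve pairwise, accumulating the modulus:
  Start with x ≡ 6 (mod 7).
  Combine with x ≡ 2 (mod 3): since gcd(7, 3) = 1, we get a unique residue mod 21.
    Write x = 6 + 7·t and substitute into x ≡ 2 (mod 3): 7·t ≡ 2 − 6 = -4 (mod 3).
    Reduce coefficients mod 3: 1·t ≡ 2 (mod 3).
    So t ≡ 2 (mod 3).
    Then x = 6 + 7·2 = 20, valid modulo lcm(7, 3) = 21: x ≡ 20 (mod 21).
  Combine with x ≡ 0 (mod 13): since gcd(21, 13) = 1, we get a unique residue mod 273.
    Write x = 20 + 21·t and substitute into x ≡ 0 (mod 13): 21·t ≡ 0 − 20 = -20 (mod 13).
    Reduce coefficients mod 13: 8·t ≡ 6 (mod 13).
    The inverse of 8 mod 13 is 5 (since 8·5 = 40 = 3·13 + 1), so t ≡ 5·6 = 30 ≡ 4 (mod 13).
    Then x = 20 + 21·4 = 104, valid modulo lcm(21, 13) = 273: x ≡ 104 (mod 273).
Verify: 104 mod 7 = 6 ✓, 104 mod 3 = 2 ✓, 104 mod 13 = 0 ✓.

x ≡ 104 (mod 273).


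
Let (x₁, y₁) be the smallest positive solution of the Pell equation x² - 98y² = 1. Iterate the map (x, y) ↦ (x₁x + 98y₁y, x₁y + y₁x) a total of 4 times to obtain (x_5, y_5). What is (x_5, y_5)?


Step 1: Find the fundamental solution (x₁, y₁) of x² - 98y² = 1.
  Expand √98 as a continued fraction. a₀ = ⌊√98⌋ = 9; iterate m_{k+1} = d_k·a_k − m_k, d_{k+1} = (98 − m_{k+1}²)/d_k, a_{k+1} = ⌊(a₀ + m_{k+1})/d_{k+1}⌋ (starting m₀ = 0, d₀ = 1), with convergents p_k = a_k·p_{k-1} + p_{k-2}, q_k = a_k·q_{k-1} + q_{k-2} (p₋₁ = 1, q₋₁ = 0):
  k = 0: a₀ = 9; p₀/q₀ = 9/1; p₀² − 98·q₀² = 81 − 98 = -17.
  k = 1: m = 9, d = 17, a = ⌊(9 + 9)/17⌋ = 1; p/q = (1·9 + 1)/(1·1 + 0) = 10/1; p² − 98·q² = 100 − 98 = 2.
  k = 2: m = 8, d = 2, a = ⌊(9 + 8)/2⌋ = 8; p/q = (8·10 + 9)/(8·1 + 1) = 89/9; p² − 98·q² = 7921 − 7938 = -17.
  k = 3: m = 8, d = 17, a = ⌊(9 + 8)/17⌋ = 1; p/q = (1·89 + 10)/(1·9 + 1) = 99/10; p² − 98·q² = 9801 − 9800 = 1.
  The first convergent with p² − 98·q² = 1 gives the fundamental solution (x₁, y₁) = (99, 10).
Step 2: Apply the recurrence (x_{n+1}, y_{n+1}) = (x₁x_n + 98y₁y_n, x₁y_n + y₁x_n) repeatedly.
  From (x_1, y_1) = (99, 10): x_2 = 99·99 + 98·10·10 = 19601; y_2 = 99·10 + 10·99 = 1980.
  From (x_2, y_2) = (19601, 1980): x_3 = 99·19601 + 98·10·1980 = 3880899; y_3 = 99·1980 + 10·19601 = 392030.
  From (x_3, y_3) = (3880899, 392030): x_4 = 99·3880899 + 98·10·392030 = 768398401; y_4 = 99·392030 + 10·3880899 = 77619960.
  From (x_4, y_4) = (768398401, 77619960): x_5 = 99·768398401 + 98·10·77619960 = 152139002499; y_5 = 99·77619960 + 10·768398401 = 15368360050.
Step 3: Verify x_5² - 98·y_5² = 23146276081390728245001 - 23146276081390728245000 = 1 (should be 1). ✓

(x_1, y_1) = (99, 10); (x_5, y_5) = (152139002499, 15368360050).


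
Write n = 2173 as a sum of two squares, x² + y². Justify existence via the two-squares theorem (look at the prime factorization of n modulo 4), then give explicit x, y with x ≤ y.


Step 1: Factor n = 2173 = 41 · 53.
Step 2: Check the mod-4 condition on each prime factor: 41 ≡ 1 (mod 4), exponent 1; 53 ≡ 1 (mod 4), exponent 1.
All primes ≡ 3 (mod 4) appear to even exponent (or don't appear), so by the two-squares theorem n IS expressible as a sum of two squares.
Step 3: Build a representation. Here n = 41 · 53 is a product of primes ≡ 1 (mod 4). Each prime p ≡ 1 (mod 4) is itself a sum of two squares; find a² by testing p − a² for a perfect square:
  41: 41 − 1² = 40, 41 − 2² = 37, 41 − 3² = 32, 41 − 4² = 25 = 5² ⇒ 41 = 4² + 5².
  53: 53 − 1² = 52, 53 − 2² = 49 = 7² ⇒ 53 = 2² + 7².
  Combine using the Brahmagupta–Fibonacci identity (a² + b²)(c² + d²) = (ac − bd)² + (ad + bc)² = (ac + bd)² + (ad − bc)²:
  41 · 53 = 2173: from (4² + 5²)(2² + 7²), take (4·2 − 5·7, 4·7 + 5·2) = (8 − 35, 28 + 10) = (-27, 38); dropping signs (only squares matter) gives (27, 38); check 27² + 38² = 729 + 1444 = 2173 ✓.
Step 4: Order so x ≤ y and verify: 27² + 38² = 729 + 1444 = 2173 = n. ✓

n = 2173 = 27² + 38² (one valid representation with x ≤ y).


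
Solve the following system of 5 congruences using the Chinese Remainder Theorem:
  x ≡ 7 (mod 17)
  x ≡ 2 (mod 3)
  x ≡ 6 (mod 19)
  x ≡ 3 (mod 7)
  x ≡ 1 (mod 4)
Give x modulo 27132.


Product of moduli M = 17 · 3 · 19 · 7 · 4 = 27132.
Merge one congruence at a time:
  Start: x ≡ 7 (mod 17).
  Combine with x ≡ 2 (mod 3); new modulus lcm = 51.
    Write x = 7 + 17·t and substitute into x ≡ 2 (mod 3): 17·t ≡ 2 − 7 = -5 (mod 3).
    Reduce coefficients mod 3: 2·t ≡ 1 (mod 3).
    The inverse of 2 mod 3 is 2 (since 2·2 = 4 = 1·3 + 1), so t ≡ 2·1 = 2 ≡ 2 (mod 3).
    Then x = 7 + 17·2 = 41, valid modulo lcm(17, 3) = 51: x ≡ 41 (mod 51).
  Combine with x ≡ 6 (mod 19); new modulus lcm = 969.
    Write x = 41 + 51·t and substitute into x ≡ 6 (mod 19): 51·t ≡ 6 − 41 = -35 (mod 19).
    Reduce coefficients mod 19: 13·t ≡ 3 (mod 19).
    The inverse of 13 mod 19 is 3 (since 13·3 = 39 = 2·19 + 1), so t ≡ 3·3 = 9 ≡ 9 (mod 19).
    Then x = 41 + 51·9 = 500, valid modulo lcm(51, 19) = 969: x ≡ 500 (mod 969).
  Combine with x ≡ 3 (mod 7); new modulus lcm = 6783.
    Write x = 500 + 969·t and substitute into x ≡ 3 (mod 7): 969·t ≡ 3 − 500 = -497 (mod 7).
    Reduce coefficients mod 7: 3·t ≡ 0 (mod 7).
    The inverse of 3 mod 7 is 5 (since 3·5 = 15 = 2·7 + 1), so t ≡ 5·0 = 0 ≡ 0 (mod 7).
    Then x = 500 + 969·0 = 500, valid modulo lcm(969, 7) = 6783: x ≡ 500 (mod 6783).
  Combine with x ≡ 1 (mod 4); new modulus lcm = 27132.
    Write x = 500 + 6783·t and substitute into x ≡ 1 (mod 4): 6783·t ≡ 1 − 500 = -499 (mod 4).
    Reduce coefficients mod 4: 3·t ≡ 1 (mod 4).
    The inverse of 3 mod 4 is 3 (since 3·3 = 9 = 2·4 + 1), so t ≡ 3·1 = 3 ≡ 3 (mod 4).
    Then x = 500 + 6783·3 = 20849, valid modulo lcm(6783, 4) = 27132: x ≡ 20849 (mod 27132).
Verify against each original: 20849 mod 17 = 7, 20849 mod 3 = 2, 20849 mod 19 = 6, 20849 mod 7 = 3, 20849 mod 4 = 1.

x ≡ 20849 (mod 27132).


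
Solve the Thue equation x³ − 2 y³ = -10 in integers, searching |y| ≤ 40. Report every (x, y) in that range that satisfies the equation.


The equation is x³ - 2y³ = -10. For fixed y, x³ = 2·y³ − 10, so a solution requires the RHS to be a perfect cube.
Strategy: iterate y from -40 to 40, compute RHS = 2·y³ − 10, and check whether it is a (positive or negative) perfect cube.
Check small values of y:
  y = 0: RHS = -10 is not a perfect cube.
  y = 1: RHS = -8 = (-2)³ ⇒ x = -2 works.
  y = -1: RHS = -12 is not a perfect cube.
  y = 2: RHS = 6 is not a perfect cube.
  y = -2: RHS = -26 is not a perfect cube.
  y = 3: RHS = 44 is not a perfect cube.
  y = -3: RHS = -64 = (-4)³ ⇒ x = -4 works.
Continuing the search up to |y| = 40 finds no further solutions beyond those listed.
Collected solutions: (-2, 1), (-4, -3).

Solutions (with |y| ≤ 40): (-2, 1), (-4, -3).


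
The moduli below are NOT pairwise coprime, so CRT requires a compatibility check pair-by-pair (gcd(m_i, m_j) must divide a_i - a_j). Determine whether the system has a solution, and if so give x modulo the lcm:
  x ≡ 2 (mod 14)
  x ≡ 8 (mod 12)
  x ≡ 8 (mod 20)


Moduli 14, 12, 20 are not pairwise coprime, so CRT works modulo lcm(m_i) when all pairwise compatibility conditions hold.
Pairwise compatibility: gcd(m_i, m_j) must divide a_i - a_j for every pair.
Merge one congruence at a time:
  Start: x ≡ 2 (mod 14).
  Combine with x ≡ 8 (mod 12): gcd(14, 12) = 2; 8 - 2 = 6, which IS divisible by 2, so compatible.
    Write x = 2 + 14·t and substitute into x ≡ 8 (mod 12): 14·t ≡ 8 − 2 = 6 (mod 12).
    Divide the congruence (and modulus) by g = 2: 7·t ≡ 3 (mod 6).
    Reduce coefficients mod 6: 1·t ≡ 3 (mod 6).
    So t ≡ 3 (mod 6).
    Then x = 2 + 14·3 = 44, valid modulo lcm(14, 12) = 84: x ≡ 44 (mod 84).
  Combine with x ≡ 8 (mod 20): gcd(84, 20) = 4; 8 - 44 = -36, which IS divisible by 4, so compatible.
    Write x = 44 + 84·t and substitute into x ≡ 8 (mod 20): 84·t ≡ 8 − 44 = -36 (mod 20).
    Divide the congruence (and modulus) by g = 4: 21·t ≡ -9 (mod 5).
    Reduce coefficients mod 5: 1·t ≡ 1 (mod 5).
    So t ≡ 1 (mod 5).
    Then x = 44 + 84·1 = 128, valid modulo lcm(84, 20) = 420: x ≡ 128 (mod 420).
Verify: 128 mod 14 = 2, 128 mod 12 = 8, 128 mod 20 = 8.

x ≡ 128 (mod 420).


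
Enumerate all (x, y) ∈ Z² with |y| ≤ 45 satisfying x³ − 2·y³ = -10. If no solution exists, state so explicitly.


The equation is x³ - 2y³ = -10. For fixed y, x³ = 2·y³ − 10, so a solution requires the RHS to be a perfect cube.
Strategy: iterate y from -45 to 45, compute RHS = 2·y³ − 10, and check whether it is a (positive or negative) perfect cube.
Check small values of y:
  y = 0: RHS = -10 is not a perfect cube.
  y = 1: RHS = -8 = (-2)³ ⇒ x = -2 works.
  y = -1: RHS = -12 is not a perfect cube.
  y = 2: RHS = 6 is not a perfect cube.
  y = -2: RHS = -26 is not a perfect cube.
  y = 3: RHS = 44 is not a perfect cube.
  y = -3: RHS = -64 = (-4)³ ⇒ x = -4 works.
Continuing the search up to |y| = 45 finds no further solutions beyond those listed.
Collected solutions: (-2, 1), (-4, -3).

Solutions (with |y| ≤ 45): (-2, 1), (-4, -3).


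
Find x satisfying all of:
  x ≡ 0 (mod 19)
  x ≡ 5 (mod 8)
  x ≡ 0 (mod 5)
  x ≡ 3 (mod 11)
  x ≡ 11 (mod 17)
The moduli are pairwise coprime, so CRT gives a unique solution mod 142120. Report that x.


Product of moduli M = 19 · 8 · 5 · 11 · 17 = 142120.
Merge one congruence at a time:
  Start: x ≡ 0 (mod 19).
  Combine with x ≡ 5 (mod 8); new modulus lcm = 152.
    Write x = 0 + 19·t and substitute into x ≡ 5 (mod 8): 19·t ≡ 5 − 0 = 5 (mod 8).
    Reduce coefficients mod 8: 3·t ≡ 5 (mod 8).
    The inverse of 3 mod 8 is 3 (since 3·3 = 9 = 1·8 + 1), so t ≡ 3·5 = 15 ≡ 7 (mod 8).
    Then x = 0 + 19·7 = 133, valid modulo lcm(19, 8) = 152: x ≡ 133 (mod 152).
  Combine with x ≡ 0 (mod 5); new modulus lcm = 760.
    Write x = 133 + 152·t and substitute into x ≡ 0 (mod 5): 152·t ≡ 0 − 133 = -133 (mod 5).
    Reduce coefficients mod 5: 2·t ≡ 2 (mod 5).
    The inverse of 2 mod 5 is 3 (since 2·3 = 6 = 1·5 + 1), so t ≡ 3·2 = 6 ≡ 1 (mod 5).
    Then x = 133 + 152·1 = 285, valid modulo lcm(152, 5) = 760: x ≡ 285 (mod 760).
  Combine with x ≡ 3 (mod 11); new modulus lcm = 8360.
    Write x = 285 + 760·t and substitute into x ≡ 3 (mod 11): 760·t ≡ 3 − 285 = -282 (mod 11).
    Reduce coefficients mod 11: 1·t ≡ 4 (mod 11).
    So t ≡ 4 (mod 11).
    Then x = 285 + 760·4 = 3325, valid modulo lcm(760, 11) = 8360: x ≡ 3325 (mod 8360).
  Combine with x ≡ 11 (mod 17); new modulus lcm = 142120.
    Write x = 3325 + 8360·t and substitute into x ≡ 11 (mod 17): 8360·t ≡ 11 − 3325 = -3314 (mod 17).
    Reduce coefficients mod 17: 13·t ≡ 1 (mod 17).
    The inverse of 13 mod 17 is 4 (since 13·4 = 52 = 3·17 + 1), so t ≡ 4·1 = 4 ≡ 4 (mod 17).
    Then x = 3325 + 8360·4 = 36765, valid modulo lcm(8360, 17) = 142120: x ≡ 36765 (mod 142120).
Verify against each original: 36765 mod 19 = 0, 36765 mod 8 = 5, 36765 mod 5 = 0, 36765 mod 11 = 3, 36765 mod 17 = 11.

x ≡ 36765 (mod 142120).


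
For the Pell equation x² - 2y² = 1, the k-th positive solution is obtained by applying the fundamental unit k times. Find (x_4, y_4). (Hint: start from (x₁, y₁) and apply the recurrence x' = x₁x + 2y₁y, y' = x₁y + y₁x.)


Step 1: Find the fundamental solution (x₁, y₁) of x² - 2y² = 1.
  Expand √2 as a continued fraction. a₀ = ⌊√2⌋ = 1; iterate m_{k+1} = d_k·a_k − m_k, d_{k+1} = (2 − m_{k+1}²)/d_k, a_{k+1} = ⌊(a₀ + m_{k+1})/d_{k+1}⌋ (starting m₀ = 0, d₀ = 1), with convergents p_k = a_k·p_{k-1} + p_{k-2}, q_k = a_k·q_{k-1} + q_{k-2} (p₋₁ = 1, q₋₁ = 0):
  k = 0: a₀ = 1; p₀/q₀ = 1/1; p₀² − 2·q₀² = 1 − 2 = -1.
  k = 1: m = 1, d = 1, a = ⌊(1 + 1)/1⌋ = 2; p/q = (2·1 + 1)/(2·1 + 0) = 3/2; p² − 2·q² = 9 − 8 = 1.
  The first convergent with p² − 2·q² = 1 gives the fundamental solution (x₁, y₁) = (3, 2).
Step 2: Apply the recurrence (x_{n+1}, y_{n+1}) = (x₁x_n + 2y₁y_n, x₁y_n + y₁x_n) repeatedly.
  From (x_1, y_1) = (3, 2): x_2 = 3·3 + 2·2·2 = 17; y_2 = 3·2 + 2·3 = 12.
  From (x_2, y_2) = (17, 12): x_3 = 3·17 + 2·2·12 = 99; y_3 = 3·12 + 2·17 = 70.
  From (x_3, y_3) = (99, 70): x_4 = 3·99 + 2·2·70 = 577; y_4 = 3·70 + 2·99 = 408.
Step 3: Verify x_4² - 2·y_4² = 332929 - 332928 = 1 (should be 1). ✓

(x_1, y_1) = (3, 2); (x_4, y_4) = (577, 408).


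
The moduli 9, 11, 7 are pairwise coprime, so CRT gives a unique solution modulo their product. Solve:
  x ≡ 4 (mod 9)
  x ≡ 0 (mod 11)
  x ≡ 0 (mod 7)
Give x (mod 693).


Moduli 9, 11, 7 are pairwise coprime; by CRT there is a unique solution modulo M = 9 · 11 · 7 = 693.
Solve pairwise, accumulating the modulus:
  Start with x ≡ 4 (mod 9).
  Combine with x ≡ 0 (mod 11): since gcd(9, 11) = 1, we get a unique residue mod 99.
    Write x = 4 + 9·t and substitute into x ≡ 0 (mod 11): 9·t ≡ 0 − 4 = -4 (mod 11).
    Reduce coefficients mod 11: 9·t ≡ 7 (mod 11).
    The inverse of 9 mod 11 is 5 (since 9·5 = 45 = 4·11 + 1), so t ≡ 5·7 = 35 ≡ 2 (mod 11).
    Then x = 4 + 9·2 = 22, valid modulo lcm(9, 11) = 99: x ≡ 22 (mod 99).
  Combine with x ≡ 0 (mod 7): since gcd(99, 7) = 1, we get a unique residue mod 693.
    Write x = 22 + 99·t and substitute into x ≡ 0 (mod 7): 99·t ≡ 0 − 22 = -22 (mod 7).
    Reduce coefficients mod 7: 1·t ≡ 6 (mod 7).
    So t ≡ 6 (mod 7).
    Then x = 22 + 99·6 = 616, valid modulo lcm(99, 7) = 693: x ≡ 616 (mod 693).
Verify: 616 mod 9 = 4 ✓, 616 mod 11 = 0 ✓, 616 mod 7 = 0 ✓.

x ≡ 616 (mod 693).


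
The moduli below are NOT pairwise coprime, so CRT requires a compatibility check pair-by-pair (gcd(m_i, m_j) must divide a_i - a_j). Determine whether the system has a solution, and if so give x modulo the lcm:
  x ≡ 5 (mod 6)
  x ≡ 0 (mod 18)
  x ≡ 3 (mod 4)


Moduli 6, 18, 4 are not pairwise coprime, so CRT works modulo lcm(m_i) when all pairwise compatibility conditions hold.
Pairwise compatibility: gcd(m_i, m_j) must divide a_i - a_j for every pair.
Merge one congruence at a time:
  Start: x ≡ 5 (mod 6).
  Combine with x ≡ 0 (mod 18): gcd(6, 18) = 6, and 0 - 5 = -5 is NOT divisible by 6.
    ⇒ system is inconsistent (no integer solution).

No solution (the system is inconsistent).


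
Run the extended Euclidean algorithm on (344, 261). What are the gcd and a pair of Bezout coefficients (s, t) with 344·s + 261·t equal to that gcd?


Euclidean algorithm on (344, 261) — divide until remainder is 0:
  344 = 1 · 261 + 83
  261 = 3 · 83 + 12
  83 = 6 · 12 + 11
  12 = 1 · 11 + 1
  11 = 11 · 1 + 0
gcd(344, 261) = 1.
Track Bezout coefficients alongside the remainders: start with r₀ = 344 = a·1 + b·0 (s = 1, t = 0) and r₁ = 261 = a·0 + b·1 (s = 0, t = 1); each new remainder r_{k+1} = r_{k-1} − q_k·r_k inherits s_{k+1} = s_{k-1} − q_k·s_k, t_{k+1} = t_{k-1} − q_k·t_k, so r_k = a·s_k + b·t_k at every step:
  q = 1: r = 83, s = 1 − 1·0 = 1, t = 0 − 1·1 = -1  (check: 344·1 + 261·(-1) = 83)
  q = 3: r = 12, s = 0 − 3·1 = -3, t = 1 − 3·(-1) = 4  (check: 344·(-3) + 261·4 = 12)
  q = 6: r = 11, s = 1 − 6·(-3) = 19, t = -1 − 6·4 = -25  (check: 344·19 + 261·(-25) = 11)
  q = 1: r = 1, s = -3 − 1·19 = -22, t = 4 − 1·(-25) = 29  (check: 344·(-22) + 261·29 = 1)
The row with r = 1 (the gcd) gives the Bezout coefficients s = -22, t = 29.
Result: 344 · (-22) + 261 · (29) = 1.

gcd(344, 261) = 1; s = -22, t = 29 (check: 344·(-22) + 261·29 = 1).


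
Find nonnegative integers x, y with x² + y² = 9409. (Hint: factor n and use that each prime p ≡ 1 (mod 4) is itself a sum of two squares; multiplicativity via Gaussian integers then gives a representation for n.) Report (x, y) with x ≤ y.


Step 1: Factor n = 9409 = 97^2.
Step 2: Check the mod-4 condition on each prime factor: 97 ≡ 1 (mod 4), exponent 2.
All primes ≡ 3 (mod 4) appear to even exponent (or don't appear), so by the two-squares theorem n IS expressible as a sum of two squares.
Step 3: Build a representation. Here n = 97 · 97 is a product of primes ≡ 1 (mod 4). Each prime p ≡ 1 (mod 4) is itself a sum of two squares; find a² by testing p − a² for a perfect square:
  97: 97 − 1² = 96, 97 − 2² = 93, 97 − 3² = 88, 97 − 4² = 81 = 9² ⇒ 97 = 4² + 9².
  Combine using the Brahmagupta–Fibonacci identity (a² + b²)(c² + d²) = (ac − bd)² + (ad + bc)² = (ac + bd)² + (ad − bc)²:
  97 · 97 = 9409: from (4² + 9²)(4² + 9²), take (4·4 − 9·9, 4·9 + 9·4) = (16 − 81, 36 + 36) = (-65, 72); dropping signs (only squares matter) gives (65, 72); check 65² + 72² = 4225 + 5184 = 9409 ✓.
Step 4: Order so x ≤ y and verify: 65² + 72² = 4225 + 5184 = 9409 = n. ✓

n = 9409 = 65² + 72² (one valid representation with x ≤ y).


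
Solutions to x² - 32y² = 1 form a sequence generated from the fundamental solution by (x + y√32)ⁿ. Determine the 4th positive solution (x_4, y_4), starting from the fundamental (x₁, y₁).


Step 1: Find the fundamental solution (x₁, y₁) of x² - 32y² = 1.
  Expand √32 as a continued fraction. a₀ = ⌊√32⌋ = 5; iterate m_{k+1} = d_k·a_k − m_k, d_{k+1} = (32 − m_{k+1}²)/d_k, a_{k+1} = ⌊(a₀ + m_{k+1})/d_{k+1}⌋ (starting m₀ = 0, d₀ = 1), with convergents p_k = a_k·p_{k-1} + p_{k-2}, q_k = a_k·q_{k-1} + q_{k-2} (p₋₁ = 1, q₋₁ = 0):
  k = 0: a₀ = 5; p₀/q₀ = 5/1; p₀² − 32·q₀² = 25 − 32 = -7.
  k = 1: m = 5, d = 7, a = ⌊(5 + 5)/7⌋ = 1; p/q = (1·5 + 1)/(1·1 + 0) = 6/1; p² − 32·q² = 36 − 32 = 4.
  k = 2: m = 2, d = 4, a = ⌊(5 + 2)/4⌋ = 1; p/q = (1·6 + 5)/(1·1 + 1) = 11/2; p² − 32·q² = 121 − 128 = -7.
  k = 3: m = 2, d = 7, a = ⌊(5 + 2)/7⌋ = 1; p/q = (1·11 + 6)/(1·2 + 1) = 17/3; p² − 32·q² = 289 − 288 = 1.
  The first convergent with p² − 32·q² = 1 gives the fundamental solution (x₁, y₁) = (17, 3).
Step 2: Apply the recurrence (x_{n+1}, y_{n+1}) = (x₁x_n + 32y₁y_n, x₁y_n + y₁x_n) repeatedly.
  From (x_1, y_1) = (17, 3): x_2 = 17·17 + 32·3·3 = 577; y_2 = 17·3 + 3·17 = 102.
  From (x_2, y_2) = (577, 102): x_3 = 17·577 + 32·3·102 = 19601; y_3 = 17·102 + 3·577 = 3465.
  From (x_3, y_3) = (19601, 3465): x_4 = 17·19601 + 32·3·3465 = 665857; y_4 = 17·3465 + 3·19601 = 117708.
Step 3: Verify x_4² - 32·y_4² = 443365544449 - 443365544448 = 1 (should be 1). ✓

(x_1, y_1) = (17, 3); (x_4, y_4) = (665857, 117708).


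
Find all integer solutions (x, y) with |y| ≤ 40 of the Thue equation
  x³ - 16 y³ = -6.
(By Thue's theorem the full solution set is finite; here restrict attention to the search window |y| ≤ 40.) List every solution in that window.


The equation is x³ - 16y³ = -6. For fixed y, x³ = 16·y³ − 6, so a solution requires the RHS to be a perfect cube.
Strategy: iterate y from -40 to 40, compute RHS = 16·y³ − 6, and check whether it is a (positive or negative) perfect cube.
Check small values of y:
  y = 0: RHS = -6 is not a perfect cube.
  y = 1: RHS = 10 is not a perfect cube.
  y = -1: RHS = -22 is not a perfect cube.
  y = 2: RHS = 122 is not a perfect cube.
  y = -2: RHS = -134 is not a perfect cube.
  y = 3: RHS = 426 is not a perfect cube.
  y = -3: RHS = -438 is not a perfect cube.
Continuing the search up to |y| = 40 finds no solutions either.
No (x, y) in the scanned range satisfies the equation.

No integer solutions with |y| ≤ 40.


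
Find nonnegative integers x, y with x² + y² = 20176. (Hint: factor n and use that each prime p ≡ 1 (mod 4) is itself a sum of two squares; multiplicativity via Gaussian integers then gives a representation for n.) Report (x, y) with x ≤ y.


Step 1: Factor n = 20176 = 2^4 · 13 · 97.
Step 2: Check the mod-4 condition on each prime factor: 2 = 2 (special); 13 ≡ 1 (mod 4), exponent 1; 97 ≡ 1 (mod 4), exponent 1.
All primes ≡ 3 (mod 4) appear to even exponent (or don't appear), so by the two-squares theorem n IS expressible as a sum of two squares.
Step 3: Build a representation. Group n = k² · m with k = 4 and m = 13 · 97 = 1261 (a product of primes ≡ 1 (mod 4)); a representation of m scales to one of n via (k·x)² + (k·y)² = k²(x² + y²). Each prime p ≡ 1 (mod 4) is itself a sum of two squares; find a² by testing p − a² for a perfect square:
  13: 13 − 1² = 12, 13 − 2² = 9 = 3² ⇒ 13 = 2² + 3².
  97: 97 − 1² = 96, 97 − 2² = 93, 97 − 3² = 88, 97 − 4² = 81 = 9² ⇒ 97 = 4² + 9².
  Combine using the Brahmagupta–Fibonacci identity (a² + b²)(c² + d²) = (ac − bd)² + (ad + bc)² = (ac + bd)² + (ad − bc)²:
  13 · 97 = 1261: from (2² + 3²)(4² + 9²), take (2·4 − 3·9, 2·9 + 3·4) = (8 − 27, 18 + 12) = (-19, 30); dropping signs (only squares matter) gives (19, 30); check 19² + 30² = 361 + 900 = 1261 ✓.
  Scale by k = 4: (4·19, 4·30) = (76, 120).
Step 4: Order so x ≤ y and verify: 76² + 120² = 5776 + 14400 = 20176 = n. ✓

n = 20176 = 76² + 120² (one valid representation with x ≤ y).


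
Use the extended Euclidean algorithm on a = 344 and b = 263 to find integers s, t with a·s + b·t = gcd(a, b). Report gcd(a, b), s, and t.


Euclidean algorithm on (344, 263) — divide until remainder is 0:
  344 = 1 · 263 + 81
  263 = 3 · 81 + 20
  81 = 4 · 20 + 1
  20 = 20 · 1 + 0
gcd(344, 263) = 1.
Track Bezout coefficients alongside the remainders: start with r₀ = 344 = a·1 + b·0 (s = 1, t = 0) and r₁ = 263 = a·0 + b·1 (s = 0, t = 1); each new remainder r_{k+1} = r_{k-1} − q_k·r_k inherits s_{k+1} = s_{k-1} − q_k·s_k, t_{k+1} = t_{k-1} − q_k·t_k, so r_k = a·s_k + b·t_k at every step:
  q = 1: r = 81, s = 1 − 1·0 = 1, t = 0 − 1·1 = -1  (check: 344·1 + 263·(-1) = 81)
  q = 3: r = 20, s = 0 − 3·1 = -3, t = 1 − 3·(-1) = 4  (check: 344·(-3) + 263·4 = 20)
  q = 4: r = 1, s = 1 − 4·(-3) = 13, t = -1 − 4·4 = -17  (check: 344·13 + 263·(-17) = 1)
The row with r = 1 (the gcd) gives the Bezout coefficients s = 13, t = -17.
Result: 344 · (13) + 263 · (-17) = 1.

gcd(344, 263) = 1; s = 13, t = -17 (check: 344·13 + 263·(-17) = 1).


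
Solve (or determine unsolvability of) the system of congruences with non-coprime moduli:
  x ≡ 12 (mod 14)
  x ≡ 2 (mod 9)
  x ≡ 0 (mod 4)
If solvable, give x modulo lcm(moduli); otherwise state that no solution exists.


Moduli 14, 9, 4 are not pairwise coprime, so CRT works modulo lcm(m_i) when all pairwise compatibility conditions hold.
Pairwise compatibility: gcd(m_i, m_j) must divide a_i - a_j for every pair.
Merge one congruence at a time:
  Start: x ≡ 12 (mod 14).
  Combine with x ≡ 2 (mod 9): gcd(14, 9) = 1; 2 - 12 = -10, which IS divisible by 1, so compatible.
    Write x = 12 + 14·t and substitute into x ≡ 2 (mod 9): 14·t ≡ 2 − 12 = -10 (mod 9).
    Reduce coefficients mod 9: 5·t ≡ 8 (mod 9).
    The inverse of 5 mod 9 is 2 (since 5·2 = 10 = 1·9 + 1), so t ≡ 2·8 = 16 ≡ 7 (mod 9).
    Then x = 12 + 14·7 = 110, valid modulo lcm(14, 9) = 126: x ≡ 110 (mod 126).
  Combine with x ≡ 0 (mod 4): gcd(126, 4) = 2; 0 - 110 = -110, which IS divisible by 2, so compatible.
    Write x = 110 + 126·t and substitute into x ≡ 0 (mod 4): 126·t ≡ 0 − 110 = -110 (mod 4).
    Divide the congruence (and modulus) by g = 2: 63·t ≡ -55 (mod 2).
    Reduce coefficients mod 2: 1·t ≡ 1 (mod 2).
    So t ≡ 1 (mod 2).
    Then x = 110 + 126·1 = 236, valid modulo lcm(126, 4) = 252: x ≡ 236 (mod 252).
Verify: 236 mod 14 = 12, 236 mod 9 = 2, 236 mod 4 = 0.

x ≡ 236 (mod 252).


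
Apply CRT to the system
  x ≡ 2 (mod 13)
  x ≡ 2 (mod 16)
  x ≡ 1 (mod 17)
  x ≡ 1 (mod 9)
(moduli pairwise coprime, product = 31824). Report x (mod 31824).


Product of moduli M = 13 · 16 · 17 · 9 = 31824.
Merge one congruence at a time:
  Start: x ≡ 2 (mod 13).
  Combine with x ≡ 2 (mod 16); new modulus lcm = 208.
    Write x = 2 + 13·t and substitute into x ≡ 2 (mod 16): 13·t ≡ 2 − 2 = 0 (mod 16).
    The inverse of 13 mod 16 is 5 (since 13·5 = 65 = 4·16 + 1), so t ≡ 5·0 = 0 ≡ 0 (mod 16).
    Then x = 2 + 13·0 = 2, valid modulo lcm(13, 16) = 208: x ≡ 2 (mod 208).
  Combine with x ≡ 1 (mod 17); new modulus lcm = 3536.
    Write x = 2 + 208·t and substitute into x ≡ 1 (mod 17): 208·t ≡ 1 − 2 = -1 (mod 17).
    Reduce coefficients mod 17: 4·t ≡ 16 (mod 17).
    The inverse of 4 mod 17 is 13 (since 4·13 = 52 = 3·17 + 1), so t ≡ 13·16 = 208 ≡ 4 (mod 17).
    Then x = 2 + 208·4 = 834, valid modulo lcm(208, 17) = 3536: x ≡ 834 (mod 3536).
  Combine with x ≡ 1 (mod 9); new modulus lcm = 31824.
    Write x = 834 + 3536·t and substitute into x ≡ 1 (mod 9): 3536·t ≡ 1 − 834 = -833 (mod 9).
    Reduce coefficients mod 9: 8·t ≡ 4 (mod 9).
    The inverse of 8 mod 9 is 8 (since 8·8 = 64 = 7·9 + 1), so t ≡ 8·4 = 32 ≡ 5 (mod 9).
    Then x = 834 + 3536·5 = 18514, valid modulo lcm(3536, 9) = 31824: x ≡ 18514 (mod 31824).
Verify against each original: 18514 mod 13 = 2, 18514 mod 16 = 2, 18514 mod 17 = 1, 18514 mod 9 = 1.

x ≡ 18514 (mod 31824).


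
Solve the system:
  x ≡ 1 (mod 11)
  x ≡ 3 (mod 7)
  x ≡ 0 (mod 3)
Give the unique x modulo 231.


Moduli 11, 7, 3 are pairwise coprime; by CRT there is a unique solution modulo M = 11 · 7 · 3 = 231.
Solve pairwise, accumulating the modulus:
  Start with x ≡ 1 (mod 11).
  Combine with x ≡ 3 (mod 7): since gcd(11, 7) = 1, we get a unique residue mod 77.
    Write x = 1 + 11·t and substitute into x ≡ 3 (mod 7): 11·t ≡ 3 − 1 = 2 (mod 7).
    Reduce coefficients mod 7: 4·t ≡ 2 (mod 7).
    The inverse of 4 mod 7 is 2 (since 4·2 = 8 = 1·7 + 1), so t ≡ 2·2 = 4 ≡ 4 (mod 7).
    Then x = 1 + 11·4 = 45, valid modulo lcm(11, 7) = 77: x ≡ 45 (mod 77).
  Combine with x ≡ 0 (mod 3): since gcd(77, 3) = 1, we get a unique residue mod 231.
    Write x = 45 + 77·t and substitute into x ≡ 0 (mod 3): 77·t ≡ 0 − 45 = -45 (mod 3).
    Reduce coefficients mod 3: 2·t ≡ 0 (mod 3).
    The inverse of 2 mod 3 is 2 (since 2·2 = 4 = 1·3 + 1), so t ≡ 2·0 = 0 ≡ 0 (mod 3).
    Then x = 45 + 77·0 = 45, valid modulo lcm(77, 3) = 231: x ≡ 45 (mod 231).
Verify: 45 mod 11 = 1 ✓, 45 mod 7 = 3 ✓, 45 mod 3 = 0 ✓.

x ≡ 45 (mod 231).


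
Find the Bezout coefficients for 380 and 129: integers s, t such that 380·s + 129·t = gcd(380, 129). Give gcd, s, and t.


Euclidean algorithm on (380, 129) — divide until remainder is 0:
  380 = 2 · 129 + 122
  129 = 1 · 122 + 7
  122 = 17 · 7 + 3
  7 = 2 · 3 + 1
  3 = 3 · 1 + 0
gcd(380, 129) = 1.
Track Bezout coefficients alongside the remainders: start with r₀ = 380 = a·1 + b·0 (s = 1, t = 0) and r₁ = 129 = a·0 + b·1 (s = 0, t = 1); each new remainder r_{k+1} = r_{k-1} − q_k·r_k inherits s_{k+1} = s_{k-1} − q_k·s_k, t_{k+1} = t_{k-1} − q_k·t_k, so r_k = a·s_k + b·t_k at every step:
  q = 2: r = 122, s = 1 − 2·0 = 1, t = 0 − 2·1 = -2  (check: 380·1 + 129·(-2) = 122)
  q = 1: r = 7, s = 0 − 1·1 = -1, t = 1 − 1·(-2) = 3  (check: 380·(-1) + 129·3 = 7)
  q = 17: r = 3, s = 1 − 17·(-1) = 18, t = -2 − 17·3 = -53  (check: 380·18 + 129·(-53) = 3)
  q = 2: r = 1, s = -1 − 2·18 = -37, t = 3 − 2·(-53) = 109  (check: 380·(-37) + 129·109 = 1)
The row with r = 1 (the gcd) gives the Bezout coefficients s = -37, t = 109.
Result: 380 · (-37) + 129 · (109) = 1.

gcd(380, 129) = 1; s = -37, t = 109 (check: 380·(-37) + 129·109 = 1).


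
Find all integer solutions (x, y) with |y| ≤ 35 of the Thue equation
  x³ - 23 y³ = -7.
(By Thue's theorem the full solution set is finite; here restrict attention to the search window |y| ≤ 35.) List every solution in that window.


The equation is x³ - 23y³ = -7. For fixed y, x³ = 23·y³ − 7, so a solution requires the RHS to be a perfect cube.
Strategy: iterate y from -35 to 35, compute RHS = 23·y³ − 7, and check whether it is a (positive or negative) perfect cube.
Check small values of y:
  y = 0: RHS = -7 is not a perfect cube.
  y = 1: RHS = 16 is not a perfect cube.
  y = -1: RHS = -30 is not a perfect cube.
  y = 2: RHS = 177 is not a perfect cube.
  y = -2: RHS = -191 is not a perfect cube.
  y = 3: RHS = 614 is not a perfect cube.
  y = -3: RHS = -628 is not a perfect cube.
Continuing the search up to |y| = 35 finds no solutions either.
No (x, y) in the scanned range satisfies the equation.

No integer solutions with |y| ≤ 35.


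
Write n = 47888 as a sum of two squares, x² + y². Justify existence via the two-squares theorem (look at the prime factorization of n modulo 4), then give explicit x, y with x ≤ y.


Step 1: Factor n = 47888 = 2^4 · 41 · 73.
Step 2: Check the mod-4 condition on each prime factor: 2 = 2 (special); 41 ≡ 1 (mod 4), exponent 1; 73 ≡ 1 (mod 4), exponent 1.
All primes ≡ 3 (mod 4) appear to even exponent (or don't appear), so by the two-squares theorem n IS expressible as a sum of two squares.
Step 3: Build a representation. Group n = k² · m with k = 4 and m = 41 · 73 = 2993 (a product of primes ≡ 1 (mod 4)); a representation of m scales to one of n via (k·x)² + (k·y)² = k²(x² + y²). Each prime p ≡ 1 (mod 4) is itself a sum of two squares; find a² by testing p − a² for a perfect square:
  41: 41 − 1² = 40, 41 − 2² = 37, 41 − 3² = 32, 41 − 4² = 25 = 5² ⇒ 41 = 4² + 5².
  73: 73 − 1² = 72, 73 − 2² = 69, 73 − 3² = 64 = 8² ⇒ 73 = 3² + 8².
  Combine using the Brahmagupta–Fibonacci identity (a² + b²)(c² + d²) = (ac − bd)² + (ad + bc)² = (ac + bd)² + (ad − bc)²:
  41 · 73 = 2993: from (4² + 5²)(3² + 8²), take (4·3 − 5·8, 4·8 + 5·3) = (12 − 40, 32 + 15) = (-28, 47); dropping signs (only squares matter) gives (28, 47); check 28² + 47² = 784 + 2209 = 2993 ✓.
  Scale by k = 4: (4·28, 4·47) = (112, 188).
Step 4: Order so x ≤ y and verify: 112² + 188² = 12544 + 35344 = 47888 = n. ✓

n = 47888 = 112² + 188² (one valid representation with x ≤ y).


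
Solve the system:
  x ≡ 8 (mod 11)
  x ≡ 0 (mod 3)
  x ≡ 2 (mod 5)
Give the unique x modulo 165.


Moduli 11, 3, 5 are pairwise coprime; by CRT there is a unique solution modulo M = 11 · 3 · 5 = 165.
Solve pairwise, accumulating the modulus:
  Start with x ≡ 8 (mod 11).
  Combine with x ≡ 0 (mod 3): since gcd(11, 3) = 1, we get a unique residue mod 33.
    Write x = 8 + 11·t and substitute into x ≡ 0 (mod 3): 11·t ≡ 0 − 8 = -8 (mod 3).
    Reduce coefficients mod 3: 2·t ≡ 1 (mod 3).
    The inverse of 2 mod 3 is 2 (since 2·2 = 4 = 1·3 + 1), so t ≡ 2·1 = 2 ≡ 2 (mod 3).
    Then x = 8 + 11·2 = 30, valid modulo lcm(11, 3) = 33: x ≡ 30 (mod 33).
  Combine with x ≡ 2 (mod 5): since gcd(33, 5) = 1, we get a unique residue mod 165.
    Write x = 30 + 33·t and substitute into x ≡ 2 (mod 5): 33·t ≡ 2 − 30 = -28 (mod 5).
    Reduce coefficients mod 5: 3·t ≡ 2 (mod 5).
    The inverse of 3 mod 5 is 2 (since 3·2 = 6 = 1·5 + 1), so t ≡ 2·2 = 4 ≡ 4 (mod 5).
    Then x = 30 + 33·4 = 162, valid modulo lcm(33, 5) = 165: x ≡ 162 (mod 165).
Verify: 162 mod 11 = 8 ✓, 162 mod 3 = 0 ✓, 162 mod 5 = 2 ✓.

x ≡ 162 (mod 165).


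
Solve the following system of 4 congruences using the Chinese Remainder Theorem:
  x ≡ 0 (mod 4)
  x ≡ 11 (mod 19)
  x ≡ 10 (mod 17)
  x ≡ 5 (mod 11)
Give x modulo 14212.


Product of moduli M = 4 · 19 · 17 · 11 = 14212.
Merge one congruence at a time:
  Start: x ≡ 0 (mod 4).
  Combine with x ≡ 11 (mod 19); new modulus lcm = 76.
    Write x = 0 + 4·t and substitute into x ≡ 11 (mod 19): 4·t ≡ 11 − 0 = 11 (mod 19).
    The inverse of 4 mod 19 is 5 (since 4·5 = 20 = 1·19 + 1), so t ≡ 5·11 = 55 ≡ 17 (mod 19).
    Then x = 0 + 4·17 = 68, valid modulo lcm(4, 19) = 76: x ≡ 68 (mod 76).
  Combine with x ≡ 10 (mod 17); new modulus lcm = 1292.
    Write x = 68 + 76·t and substitute into x ≡ 10 (mod 17): 76·t ≡ 10 − 68 = -58 (mod 17).
    Reduce coefficients mod 17: 8·t ≡ 10 (mod 17).
    The inverse of 8 mod 17 is 15 (since 8·15 = 120 = 7·17 + 1), so t ≡ 15·10 = 150 ≡ 14 (mod 17).
    Then x = 68 + 76·14 = 1132, valid modulo lcm(76, 17) = 1292: x ≡ 1132 (mod 1292).
  Combine with x ≡ 5 (mod 11); new modulus lcm = 14212.
    Write x = 1132 + 1292·t and substitute into x ≡ 5 (mod 11): 1292·t ≡ 5 − 1132 = -1127 (mod 11).
    Reduce coefficients mod 11: 5·t ≡ 6 (mod 11).
    The inverse of 5 mod 11 is 9 (since 5·9 = 45 = 4·11 + 1), so t ≡ 9·6 = 54 ≡ 10 (mod 11).
    Then x = 1132 + 1292·10 = 14052, valid modulo lcm(1292, 11) = 14212: x ≡ 14052 (mod 14212).
Verify against each original: 14052 mod 4 = 0, 14052 mod 19 = 11, 14052 mod 17 = 10, 14052 mod 11 = 5.

x ≡ 14052 (mod 14212).


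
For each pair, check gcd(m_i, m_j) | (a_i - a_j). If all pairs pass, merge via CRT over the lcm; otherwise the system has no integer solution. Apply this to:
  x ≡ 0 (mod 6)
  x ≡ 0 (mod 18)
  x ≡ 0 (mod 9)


Moduli 6, 18, 9 are not pairwise coprime, so CRT works modulo lcm(m_i) when all pairwise compatibility conditions hold.
Pairwise compatibility: gcd(m_i, m_j) must divide a_i - a_j for every pair.
Merge one congruence at a time:
  Start: x ≡ 0 (mod 6).
  Combine with x ≡ 0 (mod 18): gcd(6, 18) = 6; 0 - 0 = 0, which IS divisible by 6, so compatible.
    Write x = 0 + 6·t and substitute into x ≡ 0 (mod 18): 6·t ≡ 0 − 0 = 0 (mod 18).
    Divide the congruence (and modulus) by g = 6: 1·t ≡ 0 (mod 3).
    So t ≡ 0 (mod 3).
    Then x = 0 + 6·0 = 0, valid modulo lcm(6, 18) = 18: x ≡ 0 (mod 18).
  Combine with x ≡ 0 (mod 9): gcd(18, 9) = 9; 0 - 0 = 0, which IS divisible by 9, so compatible.
    Write x = 0 + 18·t and substitute into x ≡ 0 (mod 9): 18·t ≡ 0 − 0 = 0 (mod 9).
    Divide the congruence (and modulus) by g = 9: 2·t ≡ 0 (mod 1).
    Modulo 1 every t works; take t = 0.
    Then x = 0 + 18·0 = 0, valid modulo lcm(18, 9) = 18: x ≡ 0 (mod 18).
Verify: 0 mod 6 = 0, 0 mod 18 = 0, 0 mod 9 = 0.

x ≡ 0 (mod 18).


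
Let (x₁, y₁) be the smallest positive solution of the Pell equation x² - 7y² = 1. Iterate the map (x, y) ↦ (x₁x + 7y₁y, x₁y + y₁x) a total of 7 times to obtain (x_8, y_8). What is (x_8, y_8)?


Step 1: Find the fundamental solution (x₁, y₁) of x² - 7y² = 1.
  Expand √7 as a continued fraction. a₀ = ⌊√7⌋ = 2; iterate m_{k+1} = d_k·a_k − m_k, d_{k+1} = (7 − m_{k+1}²)/d_k, a_{k+1} = ⌊(a₀ + m_{k+1})/d_{k+1}⌋ (starting m₀ = 0, d₀ = 1), with convergents p_k = a_k·p_{k-1} + p_{k-2}, q_k = a_k·q_{k-1} + q_{k-2} (p₋₁ = 1, q₋₁ = 0):
  k = 0: a₀ = 2; p₀/q₀ = 2/1; p₀² − 7·q₀² = 4 − 7 = -3.
  k = 1: m = 2, d = 3, a = ⌊(2 + 2)/3⌋ = 1; p/q = (1·2 + 1)/(1·1 + 0) = 3/1; p² − 7·q² = 9 − 7 = 2.
  k = 2: m = 1, d = 2, a = ⌊(2 + 1)/2⌋ = 1; p/q = (1·3 + 2)/(1·1 + 1) = 5/2; p² − 7·q² = 25 − 28 = -3.
  k = 3: m = 1, d = 3, a = ⌊(2 + 1)/3⌋ = 1; p/q = (1·5 + 3)/(1·2 + 1) = 8/3; p² − 7·q² = 64 − 63 = 1.
  The first convergent with p² − 7·q² = 1 gives the fundamental solution (x₁, y₁) = (8, 3).
Step 2: Apply the recurrence (x_{n+1}, y_{n+1}) = (x₁x_n + 7y₁y_n, x₁y_n + y₁x_n) repeatedly.
  From (x_1, y_1) = (8, 3): x_2 = 8·8 + 7·3·3 = 127; y_2 = 8·3 + 3·8 = 48.
  From (x_2, y_2) = (127, 48): x_3 = 8·127 + 7·3·48 = 2024; y_3 = 8·48 + 3·127 = 765.
  From (x_3, y_3) = (2024, 765): x_4 = 8·2024 + 7·3·765 = 32257; y_4 = 8·765 + 3·2024 = 12192.
  From (x_4, y_4) = (32257, 12192): x_5 = 8·32257 + 7·3·12192 = 514088; y_5 = 8·12192 + 3·32257 = 194307.
  From (x_5, y_5) = (514088, 194307): x_6 = 8·514088 + 7·3·194307 = 8193151; y_6 = 8·194307 + 3·514088 = 3096720.
  From (x_6, y_6) = (8193151, 3096720): x_7 = 8·8193151 + 7·3·3096720 = 130576328; y_7 = 8·3096720 + 3·8193151 = 49353213.
  From (x_7, y_7) = (130576328, 49353213): x_8 = 8·130576328 + 7·3·49353213 = 2081028097; y_8 = 8·49353213 + 3·130576328 = 786554688.
Step 3: Verify x_8² - 7·y_8² = 4330677940503441409 - 4330677940503441408 = 1 (should be 1). ✓

(x_1, y_1) = (8, 3); (x_8, y_8) = (2081028097, 786554688).


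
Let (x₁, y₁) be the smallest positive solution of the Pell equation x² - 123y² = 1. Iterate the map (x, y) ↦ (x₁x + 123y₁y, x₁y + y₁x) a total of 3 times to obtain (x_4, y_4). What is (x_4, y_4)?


Step 1: Find the fundamental solution (x₁, y₁) of x² - 123y² = 1.
  Expand √123 as a continued fraction. a₀ = ⌊√123⌋ = 11; iterate m_{k+1} = d_k·a_k − m_k, d_{k+1} = (123 − m_{k+1}²)/d_k, a_{k+1} = ⌊(a₀ + m_{k+1})/d_{k+1}⌋ (starting m₀ = 0, d₀ = 1), with convergents p_k = a_k·p_{k-1} + p_{k-2}, q_k = a_k·q_{k-1} + q_{k-2} (p₋₁ = 1, q₋₁ = 0):
  k = 0: a₀ = 11; p₀/q₀ = 11/1; p₀² − 123·q₀² = 121 − 123 = -2.
  k = 1: m = 11, d = 2, a = ⌊(11 + 11)/2⌋ = 11; p/q = (11·11 + 1)/(11·1 + 0) = 122/11; p² − 123·q² = 14884 − 14883 = 1.
  The first convergent with p² − 123·q² = 1 gives the fundamental solution (x₁, y₁) = (122, 11).
Step 2: Apply the recurrence (x_{n+1}, y_{n+1}) = (x₁x_n + 123y₁y_n, x₁y_n + y₁x_n) repeatedly.
  From (x_1, y_1) = (122, 11): x_2 = 122·122 + 123·11·11 = 29767; y_2 = 122·11 + 11·122 = 2684.
  From (x_2, y_2) = (29767, 2684): x_3 = 122·29767 + 123·11·2684 = 7263026; y_3 = 122·2684 + 11·29767 = 654885.
  From (x_3, y_3) = (7263026, 654885): x_4 = 122·7263026 + 123·11·654885 = 1772148577; y_4 = 122·654885 + 11·7263026 = 159789256.
Step 3: Verify x_4² - 123·y_4² = 3140510578963124929 - 3140510578963124928 = 1 (should be 1). ✓

(x_1, y_1) = (122, 11); (x_4, y_4) = (1772148577, 159789256).
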